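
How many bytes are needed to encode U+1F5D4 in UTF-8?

4

U+1F5D4 = 0x1F5D4. UTF-8 uses 1 byte below 0x80, 2 below 0x800, 3 below 0x10000, 4 up to 0x10FFFF. 0x1F5D4 is in U+10000–U+10FFFF → 4 bytes.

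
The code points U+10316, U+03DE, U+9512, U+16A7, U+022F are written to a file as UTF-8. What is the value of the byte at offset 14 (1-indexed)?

0xAF

1-indexed offset 14 is 0-indexed offset 13.
U+10316 → 4-byte form F0 90 8C 96 at offsets 0–3.
U+03DE → 2-byte form CF 9E at offsets 4–5.
U+9512 → 3-byte form E9 94 92 at offsets 6–8.
U+16A7 → 3-byte form E1 9A A7 at offsets 9–11.
U+022F → 2-byte form C8 AF at offsets 12–13.
Offset 13 falls in char 5's range; it's byte 2 of C8 AF = 0xAF.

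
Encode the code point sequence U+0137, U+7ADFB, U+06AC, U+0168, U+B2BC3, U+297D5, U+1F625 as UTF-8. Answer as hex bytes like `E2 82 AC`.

U+0137: 2-byte form → C4 B7.
U+7ADFB: 4-byte form → F1 BA B7 BB.
U+06AC: 2-byte form → DA AC.
U+0168: 2-byte form → C5 A8.
U+B2BC3: 4-byte form → F2 B2 AF 83.
U+297D5: 4-byte form → F0 A9 9F 95.
U+1F625: 4-byte form → F0 9F 98 A5.
Concatenated (22 bytes): C4 B7 F1 BA B7 BB DA AC C5 A8 F2 B2 AF 83 F0 A9 9F 95 F0 9F 98 A5.

C4 B7 F1 BA B7 BB DA AC C5 A8 F2 B2 AF 83 F0 A9 9F 95 F0 9F 98 A5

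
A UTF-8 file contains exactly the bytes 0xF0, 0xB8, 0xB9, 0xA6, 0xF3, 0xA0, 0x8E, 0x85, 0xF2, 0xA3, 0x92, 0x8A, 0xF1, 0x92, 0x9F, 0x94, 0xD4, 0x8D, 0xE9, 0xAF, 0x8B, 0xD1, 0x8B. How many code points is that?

Byte at offset 0: 0xF0 = 11110000 → 4-byte char (#1). Advance 4.
Byte at offset 4: 0xF3 = 11110011 → 4-byte char (#2). Advance 4.
Byte at offset 8: 0xF2 = 11110010 → 4-byte char (#3). Advance 4.
Byte at offset 12: 0xF1 = 11110001 → 4-byte char (#4). Advance 4.
Byte at offset 16: 0xD4 = 11010100 → 2-byte char (#5). Advance 2.
Byte at offset 18: 0xE9 = 11101001 → 3-byte char (#6). Advance 3.
Byte at offset 21: 0xD1 = 11010001 → 2-byte char (#7). Advance 2.
Reached end at offset 23 after 7 code points.

7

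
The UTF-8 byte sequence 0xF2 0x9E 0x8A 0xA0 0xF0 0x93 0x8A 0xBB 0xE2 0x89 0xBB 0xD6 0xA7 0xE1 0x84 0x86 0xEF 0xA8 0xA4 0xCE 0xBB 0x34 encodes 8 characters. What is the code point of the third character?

U+227B

Offset 0: leading byte 0xF2 = 11110010 → 4-byte char #1 = F2 9E 8A A0.
Offset 4: leading byte 0xF0 = 11110000 → 4-byte char #2 = F0 93 8A BB.
Offset 8: leading byte 0xE2 = 11100010 → 3-byte char #3 = E2 89 BB.
Leading byte 0xE2 = 11100010 matches 1110xxxx → 3-byte sequence.
Byte 1: 0xE2 = 11100010, payload 0010 (4 bits).
Byte 2: 0x89 = 10001001 (10xxxxxx ✓), payload 001001.
Byte 3: 0xBB = 10111011 (10xxxxxx ✓), payload 111011.
Concatenate: 0010001001111011 = 0x227B (16 bits → U+227B).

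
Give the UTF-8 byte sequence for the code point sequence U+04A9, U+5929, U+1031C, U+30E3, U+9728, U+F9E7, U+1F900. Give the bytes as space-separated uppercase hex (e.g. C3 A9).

D2 A9 E5 A4 A9 F0 90 8C 9C E3 83 A3 E9 9C A8 EF A7 A7 F0 9F A4 80

U+04A9: 2-byte form → D2 A9.
U+5929: 3-byte form → E5 A4 A9.
U+1031C: 4-byte form → F0 90 8C 9C.
U+30E3: 3-byte form → E3 83 A3.
U+9728: 3-byte form → E9 9C A8.
U+F9E7: 3-byte form → EF A7 A7.
U+1F900: 4-byte form → F0 9F A4 80.
Concatenated (22 bytes): D2 A9 E5 A4 A9 F0 90 8C 9C E3 83 A3 E9 9C A8 EF A7 A7 F0 9F A4 80.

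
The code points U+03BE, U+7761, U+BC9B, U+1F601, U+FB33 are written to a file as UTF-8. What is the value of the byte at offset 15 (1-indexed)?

1-indexed offset 15 is 0-indexed offset 14.
U+03BE → 2-byte form CE BE at offsets 0–1.
U+7761 → 3-byte form E7 9D A1 at offsets 2–4.
U+BC9B → 3-byte form EB B2 9B at offsets 5–7.
U+1F601 → 4-byte form F0 9F 98 81 at offsets 8–11.
U+FB33 → 3-byte form EF AC B3 at offsets 12–14.
Offset 14 falls in char 5's range; it's byte 3 of EF AC B3 = 0xB3.

0xB3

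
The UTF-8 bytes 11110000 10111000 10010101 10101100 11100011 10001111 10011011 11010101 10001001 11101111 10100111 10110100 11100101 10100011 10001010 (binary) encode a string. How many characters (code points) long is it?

5

Byte at offset 0: 0xF0 = 11110000 → 4-byte char (#1). Advance 4.
Byte at offset 4: 0xE3 = 11100011 → 3-byte char (#2). Advance 3.
Byte at offset 7: 0xD5 = 11010101 → 2-byte char (#3). Advance 2.
Byte at offset 9: 0xEF = 11101111 → 3-byte char (#4). Advance 3.
Byte at offset 12: 0xE5 = 11100101 → 3-byte char (#5). Advance 3.
Reached end at offset 15 after 5 code points.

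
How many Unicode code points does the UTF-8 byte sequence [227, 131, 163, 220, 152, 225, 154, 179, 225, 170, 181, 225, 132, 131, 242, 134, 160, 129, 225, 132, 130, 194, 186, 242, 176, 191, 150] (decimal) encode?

9

Byte at offset 0: 0xE3 = 11100011 → 3-byte char (#1). Advance 3.
Byte at offset 3: 0xDC = 11011100 → 2-byte char (#2). Advance 2.
Byte at offset 5: 0xE1 = 11100001 → 3-byte char (#3). Advance 3.
Byte at offset 8: 0xE1 = 11100001 → 3-byte char (#4). Advance 3.
Byte at offset 11: 0xE1 = 11100001 → 3-byte char (#5). Advance 3.
Byte at offset 14: 0xF2 = 11110010 → 4-byte char (#6). Advance 4.
Byte at offset 18: 0xE1 = 11100001 → 3-byte char (#7). Advance 3.
Byte at offset 21: 0xC2 = 11000010 → 2-byte char (#8). Advance 2.
Byte at offset 23: 0xF2 = 11110010 → 4-byte char (#9). Advance 4.
Reached end at offset 27 after 9 code points.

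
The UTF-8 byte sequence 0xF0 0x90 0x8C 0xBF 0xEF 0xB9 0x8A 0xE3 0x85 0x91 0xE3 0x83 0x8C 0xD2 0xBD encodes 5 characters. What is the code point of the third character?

Offset 0: leading byte 0xF0 = 11110000 → 4-byte char #1 = F0 90 8C BF.
Offset 4: leading byte 0xEF = 11101111 → 3-byte char #2 = EF B9 8A.
Offset 7: leading byte 0xE3 = 11100011 → 3-byte char #3 = E3 85 91.
Leading byte 0xE3 = 11100011 matches 1110xxxx → 3-byte sequence.
Byte 1: 0xE3 = 11100011, payload 0011 (4 bits).
Byte 2: 0x85 = 10000101 (10xxxxxx ✓), payload 000101.
Byte 3: 0x91 = 10010001 (10xxxxxx ✓), payload 010001.
Concatenate: 0011000101010001 = 0x3151 (16 bits → U+3151).

U+3151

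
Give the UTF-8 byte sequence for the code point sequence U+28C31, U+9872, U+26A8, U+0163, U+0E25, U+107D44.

U+28C31: 4-byte form → F0 A8 B0 B1.
U+9872: 3-byte form → E9 A1 B2.
U+26A8: 3-byte form → E2 9A A8.
U+0163: 2-byte form → C5 A3.
U+0E25: 3-byte form → E0 B8 A5.
U+107D44: 4-byte form → F4 87 B5 84.
Concatenated (19 bytes): F0 A8 B0 B1 E9 A1 B2 E2 9A A8 C5 A3 E0 B8 A5 F4 87 B5 84.

F0 A8 B0 B1 E9 A1 B2 E2 9A A8 C5 A3 E0 B8 A5 F4 87 B5 84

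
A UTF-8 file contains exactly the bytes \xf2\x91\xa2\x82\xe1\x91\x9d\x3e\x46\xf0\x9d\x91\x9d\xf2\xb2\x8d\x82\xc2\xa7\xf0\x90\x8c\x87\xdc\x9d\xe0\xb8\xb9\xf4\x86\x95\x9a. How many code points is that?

Byte at offset 0: 0xF2 = 11110010 → 4-byte char (#1). Advance 4.
Byte at offset 4: 0xE1 = 11100001 → 3-byte char (#2). Advance 3.
Byte at offset 7: 0x3E = 00111110 → 1-byte char (#3). Advance 1.
Byte at offset 8: 0x46 = 01000110 → 1-byte char (#4). Advance 1.
Byte at offset 9: 0xF0 = 11110000 → 4-byte char (#5). Advance 4.
Byte at offset 13: 0xF2 = 11110010 → 4-byte char (#6). Advance 4.
Byte at offset 17: 0xC2 = 11000010 → 2-byte char (#7). Advance 2.
Byte at offset 19: 0xF0 = 11110000 → 4-byte char (#8). Advance 4.
Byte at offset 23: 0xDC = 11011100 → 2-byte char (#9). Advance 2.
Byte at offset 25: 0xE0 = 11100000 → 3-byte char (#10). Advance 3.
Byte at offset 28: 0xF4 = 11110100 → 4-byte char (#11). Advance 4.
Reached end at offset 32 after 11 code points.

11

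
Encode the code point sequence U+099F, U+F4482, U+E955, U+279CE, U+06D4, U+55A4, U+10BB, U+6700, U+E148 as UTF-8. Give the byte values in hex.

E0 A6 9F F3 B4 92 82 EE A5 95 F0 A7 A7 8E DB 94 E5 96 A4 E1 82 BB E6 9C 80 EE 85 88

U+099F: 3-byte form → E0 A6 9F.
U+F4482: 4-byte form → F3 B4 92 82.
U+E955: 3-byte form → EE A5 95.
U+279CE: 4-byte form → F0 A7 A7 8E.
U+06D4: 2-byte form → DB 94.
U+55A4: 3-byte form → E5 96 A4.
U+10BB: 3-byte form → E1 82 BB.
U+6700: 3-byte form → E6 9C 80.
U+E148: 3-byte form → EE 85 88.
Concatenated (28 bytes): E0 A6 9F F3 B4 92 82 EE A5 95 F0 A7 A7 8E DB 94 E5 96 A4 E1 82 BB E6 9C 80 EE 85 88.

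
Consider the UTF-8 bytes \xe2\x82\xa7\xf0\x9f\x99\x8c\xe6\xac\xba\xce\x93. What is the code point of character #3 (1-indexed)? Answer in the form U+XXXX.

Offset 0: leading byte 0xE2 = 11100010 → 3-byte char #1 = E2 82 A7.
Offset 3: leading byte 0xF0 = 11110000 → 4-byte char #2 = F0 9F 99 8C.
Offset 7: leading byte 0xE6 = 11100110 → 3-byte char #3 = E6 AC BA.
Leading byte 0xE6 = 11100110 matches 1110xxxx → 3-byte sequence.
Byte 1: 0xE6 = 11100110, payload 0110 (4 bits).
Byte 2: 0xAC = 10101100 (10xxxxxx ✓), payload 101100.
Byte 3: 0xBA = 10111010 (10xxxxxx ✓), payload 111010.
Concatenate: 0110101100111010 = 0x6B3A (16 bits → U+6B3A).

U+6B3A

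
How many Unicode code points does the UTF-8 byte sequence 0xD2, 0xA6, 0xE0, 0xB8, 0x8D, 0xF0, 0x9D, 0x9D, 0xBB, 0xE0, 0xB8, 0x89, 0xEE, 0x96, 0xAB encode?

Byte at offset 0: 0xD2 = 11010010 → 2-byte char (#1). Advance 2.
Byte at offset 2: 0xE0 = 11100000 → 3-byte char (#2). Advance 3.
Byte at offset 5: 0xF0 = 11110000 → 4-byte char (#3). Advance 4.
Byte at offset 9: 0xE0 = 11100000 → 3-byte char (#4). Advance 3.
Byte at offset 12: 0xEE = 11101110 → 3-byte char (#5). Advance 3.
Reached end at offset 15 after 5 code points.

5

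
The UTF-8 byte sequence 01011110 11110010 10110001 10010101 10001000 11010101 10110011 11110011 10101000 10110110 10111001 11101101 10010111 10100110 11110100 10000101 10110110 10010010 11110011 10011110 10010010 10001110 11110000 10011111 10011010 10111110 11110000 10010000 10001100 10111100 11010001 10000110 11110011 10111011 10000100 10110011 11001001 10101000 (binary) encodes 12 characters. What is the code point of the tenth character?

Offset 0: leading byte 0x5E = 01011110 → 1-byte char #1 = 5E.
Offset 1: leading byte 0xF2 = 11110010 → 4-byte char #2 = F2 B1 95 88.
Offset 5: leading byte 0xD5 = 11010101 → 2-byte char #3 = D5 B3.
Offset 7: leading byte 0xF3 = 11110011 → 4-byte char #4 = F3 A8 B6 B9.
Offset 11: leading byte 0xED = 11101101 → 3-byte char #5 = ED 97 A6.
Offset 14: leading byte 0xF4 = 11110100 → 4-byte char #6 = F4 85 B6 92.
Offset 18: leading byte 0xF3 = 11110011 → 4-byte char #7 = F3 9E 92 8E.
Offset 22: leading byte 0xF0 = 11110000 → 4-byte char #8 = F0 9F 9A BE.
Offset 26: leading byte 0xF0 = 11110000 → 4-byte char #9 = F0 90 8C BC.
Offset 30: leading byte 0xD1 = 11010001 → 2-byte char #10 = D1 86.
Leading byte 0xD1 = 11010001 matches 110xxxxx → 2-byte sequence.
Byte 1: 0xD1 = 11010001, payload 10001 (5 bits).
Byte 2: 0x86 = 10000110 (10xxxxxx ✓), payload 000110.
Concatenate: 10001000110 = 0x446 (11 bits → U+0446).

U+0446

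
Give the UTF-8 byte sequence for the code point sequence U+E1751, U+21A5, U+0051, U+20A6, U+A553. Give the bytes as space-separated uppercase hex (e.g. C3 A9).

U+E1751: 4-byte form → F3 A1 9D 91.
U+21A5: 3-byte form → E2 86 A5.
U+0051: 1-byte form → 51.
U+20A6: 3-byte form → E2 82 A6.
U+A553: 3-byte form → EA 95 93.
Concatenated (14 bytes): F3 A1 9D 91 E2 86 A5 51 E2 82 A6 EA 95 93.

F3 A1 9D 91 E2 86 A5 51 E2 82 A6 EA 95 93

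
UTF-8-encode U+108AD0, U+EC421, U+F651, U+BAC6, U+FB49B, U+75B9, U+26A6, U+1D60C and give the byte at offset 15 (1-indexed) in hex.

0xF3

1-indexed offset 15 is 0-indexed offset 14.
U+108AD0 → 4-byte form F4 88 AB 90 at offsets 0–3.
U+EC421 → 4-byte form F3 AC 90 A1 at offsets 4–7.
U+F651 → 3-byte form EF 99 91 at offsets 8–10.
U+BAC6 → 3-byte form EB AB 86 at offsets 11–13.
U+FB49B → 4-byte form F3 BB 92 9B at offsets 14–17.
Offset 14 falls in char 5's range; it's byte 1 of F3 BB 92 9B = 0xF3.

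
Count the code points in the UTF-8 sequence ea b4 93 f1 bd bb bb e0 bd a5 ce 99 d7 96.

Byte at offset 0: 0xEA = 11101010 → 3-byte char (#1). Advance 3.
Byte at offset 3: 0xF1 = 11110001 → 4-byte char (#2). Advance 4.
Byte at offset 7: 0xE0 = 11100000 → 3-byte char (#3). Advance 3.
Byte at offset 10: 0xCE = 11001110 → 2-byte char (#4). Advance 2.
Byte at offset 12: 0xD7 = 11010111 → 2-byte char (#5). Advance 2.
Reached end at offset 14 after 5 code points.

5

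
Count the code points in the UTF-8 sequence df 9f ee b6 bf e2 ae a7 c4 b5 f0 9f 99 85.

5

Byte at offset 0: 0xDF = 11011111 → 2-byte char (#1). Advance 2.
Byte at offset 2: 0xEE = 11101110 → 3-byte char (#2). Advance 3.
Byte at offset 5: 0xE2 = 11100010 → 3-byte char (#3). Advance 3.
Byte at offset 8: 0xC4 = 11000100 → 2-byte char (#4). Advance 2.
Byte at offset 10: 0xF0 = 11110000 → 4-byte char (#5). Advance 4.
Reached end at offset 14 after 5 code points.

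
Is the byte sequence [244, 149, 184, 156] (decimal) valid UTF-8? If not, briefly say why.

invalid (encodes a value above U+10FFFF)

Leading byte 0xF4 = 11110100 → 4-byte form.
Payload = 0x115E1C, which exceeds U+10FFFF, the maximum Unicode code point. (Leading bytes F5–FF, or F4 followed by ≥ 0x90, are invalid.)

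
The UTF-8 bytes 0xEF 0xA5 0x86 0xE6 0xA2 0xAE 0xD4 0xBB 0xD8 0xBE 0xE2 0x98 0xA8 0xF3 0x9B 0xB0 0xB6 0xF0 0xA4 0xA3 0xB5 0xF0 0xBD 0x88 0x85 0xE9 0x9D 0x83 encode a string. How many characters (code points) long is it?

9

Byte at offset 0: 0xEF = 11101111 → 3-byte char (#1). Advance 3.
Byte at offset 3: 0xE6 = 11100110 → 3-byte char (#2). Advance 3.
Byte at offset 6: 0xD4 = 11010100 → 2-byte char (#3). Advance 2.
Byte at offset 8: 0xD8 = 11011000 → 2-byte char (#4). Advance 2.
Byte at offset 10: 0xE2 = 11100010 → 3-byte char (#5). Advance 3.
Byte at offset 13: 0xF3 = 11110011 → 4-byte char (#6). Advance 4.
Byte at offset 17: 0xF0 = 11110000 → 4-byte char (#7). Advance 4.
Byte at offset 21: 0xF0 = 11110000 → 4-byte char (#8). Advance 4.
Byte at offset 25: 0xE9 = 11101001 → 3-byte char (#9). Advance 3.
Reached end at offset 28 after 9 code points.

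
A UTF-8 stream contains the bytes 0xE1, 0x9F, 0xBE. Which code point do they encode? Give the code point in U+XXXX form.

U+17FE

Leading byte 0xE1 = 11100001 matches 1110xxxx → 3-byte sequence.
Byte 1: 0xE1 = 11100001, payload 0001 (4 bits).
Byte 2: 0x9F = 10011111 (10xxxxxx ✓), payload 011111.
Byte 3: 0xBE = 10111110 (10xxxxxx ✓), payload 111110.
Concatenate: 0001011111111110 = 0x17FE (16 bits → U+17FE).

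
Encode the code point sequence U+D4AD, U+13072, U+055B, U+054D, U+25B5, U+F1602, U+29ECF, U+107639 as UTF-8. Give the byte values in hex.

U+D4AD: 3-byte form → ED 92 AD.
U+13072: 4-byte form → F0 93 81 B2.
U+055B: 2-byte form → D5 9B.
U+054D: 2-byte form → D5 8D.
U+25B5: 3-byte form → E2 96 B5.
U+F1602: 4-byte form → F3 B1 98 82.
U+29ECF: 4-byte form → F0 A9 BB 8F.
U+107639: 4-byte form → F4 87 98 B9.
Concatenated (26 bytes): ED 92 AD F0 93 81 B2 D5 9B D5 8D E2 96 B5 F3 B1 98 82 F0 A9 BB 8F F4 87 98 B9.

ED 92 AD F0 93 81 B2 D5 9B D5 8D E2 96 B5 F3 B1 98 82 F0 A9 BB 8F F4 87 98 B9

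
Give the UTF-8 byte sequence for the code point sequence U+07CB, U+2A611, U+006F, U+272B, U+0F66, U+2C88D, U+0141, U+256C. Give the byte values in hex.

DF 8B F0 AA 98 91 6F E2 9C AB E0 BD A6 F0 AC A2 8D C5 81 E2 95 AC

U+07CB: 2-byte form → DF 8B.
U+2A611: 4-byte form → F0 AA 98 91.
U+006F: 1-byte form → 6F.
U+272B: 3-byte form → E2 9C AB.
U+0F66: 3-byte form → E0 BD A6.
U+2C88D: 4-byte form → F0 AC A2 8D.
U+0141: 2-byte form → C5 81.
U+256C: 3-byte form → E2 95 AC.
Concatenated (22 bytes): DF 8B F0 AA 98 91 6F E2 9C AB E0 BD A6 F0 AC A2 8D C5 81 E2 95 AC.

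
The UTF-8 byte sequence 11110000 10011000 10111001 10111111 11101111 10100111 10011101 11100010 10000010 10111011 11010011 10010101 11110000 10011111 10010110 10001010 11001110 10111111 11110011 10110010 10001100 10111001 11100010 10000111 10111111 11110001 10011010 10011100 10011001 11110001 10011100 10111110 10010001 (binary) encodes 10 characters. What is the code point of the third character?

Offset 0: leading byte 0xF0 = 11110000 → 4-byte char #1 = F0 98 B9 BF.
Offset 4: leading byte 0xEF = 11101111 → 3-byte char #2 = EF A7 9D.
Offset 7: leading byte 0xE2 = 11100010 → 3-byte char #3 = E2 82 BB.
Leading byte 0xE2 = 11100010 matches 1110xxxx → 3-byte sequence.
Byte 1: 0xE2 = 11100010, payload 0010 (4 bits).
Byte 2: 0x82 = 10000010 (10xxxxxx ✓), payload 000010.
Byte 3: 0xBB = 10111011 (10xxxxxx ✓), payload 111011.
Concatenate: 0010000010111011 = 0x20BB (16 bits → U+20BB).

U+20BB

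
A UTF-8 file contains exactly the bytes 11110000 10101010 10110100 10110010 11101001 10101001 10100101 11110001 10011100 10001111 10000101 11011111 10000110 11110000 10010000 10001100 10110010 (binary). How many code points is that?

Byte at offset 0: 0xF0 = 11110000 → 4-byte char (#1). Advance 4.
Byte at offset 4: 0xE9 = 11101001 → 3-byte char (#2). Advance 3.
Byte at offset 7: 0xF1 = 11110001 → 4-byte char (#3). Advance 4.
Byte at offset 11: 0xDF = 11011111 → 2-byte char (#4). Advance 2.
Byte at offset 13: 0xF0 = 11110000 → 4-byte char (#5). Advance 4.
Reached end at offset 17 after 5 code points.

5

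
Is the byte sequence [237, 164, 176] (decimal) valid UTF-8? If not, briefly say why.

invalid (encodes a surrogate (U+D800–U+DFFF))

Structurally a 3-byte sequence; payload = 0xD930.
But 0xD930 is in U+D800–U+DFFF, the surrogate range. Surrogates are not Unicode scalar values and are forbidden in UTF-8.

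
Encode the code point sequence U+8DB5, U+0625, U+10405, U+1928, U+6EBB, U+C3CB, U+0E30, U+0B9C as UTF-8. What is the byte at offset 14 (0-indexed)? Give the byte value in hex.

U+8DB5 → 3-byte form E8 B6 B5 at offsets 0–2.
U+0625 → 2-byte form D8 A5 at offsets 3–4.
U+10405 → 4-byte form F0 90 90 85 at offsets 5–8.
U+1928 → 3-byte form E1 A4 A8 at offsets 9–11.
U+6EBB → 3-byte form E6 BA BB at offsets 12–14.
Offset 14 falls in char 5's range; it's byte 3 of E6 BA BB = 0xBB.

0xBB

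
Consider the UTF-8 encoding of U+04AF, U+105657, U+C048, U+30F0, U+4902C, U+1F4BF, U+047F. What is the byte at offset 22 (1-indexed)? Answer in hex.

1-indexed offset 22 is 0-indexed offset 21.
U+04AF → 2-byte form D2 AF at offsets 0–1.
U+105657 → 4-byte form F4 85 99 97 at offsets 2–5.
U+C048 → 3-byte form EC 81 88 at offsets 6–8.
U+30F0 → 3-byte form E3 83 B0 at offsets 9–11.
U+4902C → 4-byte form F1 89 80 AC at offsets 12–15.
U+1F4BF → 4-byte form F0 9F 92 BF at offsets 16–19.
U+047F → 2-byte form D1 BF at offsets 20–21.
Offset 21 falls in char 7's range; it's byte 2 of D1 BF = 0xBF.

0xBF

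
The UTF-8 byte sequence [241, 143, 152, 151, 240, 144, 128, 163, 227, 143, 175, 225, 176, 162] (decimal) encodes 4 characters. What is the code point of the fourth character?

Offset 0: leading byte 0xF1 = 11110001 → 4-byte char #1 = F1 8F 98 97.
Offset 4: leading byte 0xF0 = 11110000 → 4-byte char #2 = F0 90 80 A3.
Offset 8: leading byte 0xE3 = 11100011 → 3-byte char #3 = E3 8F AF.
Offset 11: leading byte 0xE1 = 11100001 → 3-byte char #4 = E1 B0 A2.
Leading byte 0xE1 = 11100001 matches 1110xxxx → 3-byte sequence.
Byte 1: 0xE1 = 11100001, payload 0001 (4 bits).
Byte 2: 0xB0 = 10110000 (10xxxxxx ✓), payload 110000.
Byte 3: 0xA2 = 10100010 (10xxxxxx ✓), payload 100010.
Concatenate: 0001110000100010 = 0x1C22 (16 bits → U+1C22).

U+1C22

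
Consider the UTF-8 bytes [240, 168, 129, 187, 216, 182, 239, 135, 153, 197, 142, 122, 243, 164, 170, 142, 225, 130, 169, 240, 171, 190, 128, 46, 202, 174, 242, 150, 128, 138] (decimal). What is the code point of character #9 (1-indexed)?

Offset 0: leading byte 0xF0 = 11110000 → 4-byte char #1 = F0 A8 81 BB.
Offset 4: leading byte 0xD8 = 11011000 → 2-byte char #2 = D8 B6.
Offset 6: leading byte 0xEF = 11101111 → 3-byte char #3 = EF 87 99.
Offset 9: leading byte 0xC5 = 11000101 → 2-byte char #4 = C5 8E.
Offset 11: leading byte 0x7A = 01111010 → 1-byte char #5 = 7A.
Offset 12: leading byte 0xF3 = 11110011 → 4-byte char #6 = F3 A4 AA 8E.
Offset 16: leading byte 0xE1 = 11100001 → 3-byte char #7 = E1 82 A9.
Offset 19: leading byte 0xF0 = 11110000 → 4-byte char #8 = F0 AB BE 80.
Offset 23: leading byte 0x2E = 00101110 → 1-byte char #9 = 2E.
Leading byte 0x2E = 00101110 matches 0xxxxxxx → 1-byte sequence.
Byte 1: 0x2E = 00101110, payload 0101110 (7 bits).
Concatenate: 0101110 = 0x2E (7 bits → U+002E).

U+002E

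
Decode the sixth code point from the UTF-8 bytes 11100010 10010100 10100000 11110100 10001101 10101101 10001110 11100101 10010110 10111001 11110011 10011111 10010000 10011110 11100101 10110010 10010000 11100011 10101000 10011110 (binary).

U+3A1E

Offset 0: leading byte 0xE2 = 11100010 → 3-byte char #1 = E2 94 A0.
Offset 3: leading byte 0xF4 = 11110100 → 4-byte char #2 = F4 8D AD 8E.
Offset 7: leading byte 0xE5 = 11100101 → 3-byte char #3 = E5 96 B9.
Offset 10: leading byte 0xF3 = 11110011 → 4-byte char #4 = F3 9F 90 9E.
Offset 14: leading byte 0xE5 = 11100101 → 3-byte char #5 = E5 B2 90.
Offset 17: leading byte 0xE3 = 11100011 → 3-byte char #6 = E3 A8 9E.
Leading byte 0xE3 = 11100011 matches 1110xxxx → 3-byte sequence.
Byte 1: 0xE3 = 11100011, payload 0011 (4 bits).
Byte 2: 0xA8 = 10101000 (10xxxxxx ✓), payload 101000.
Byte 3: 0x9E = 10011110 (10xxxxxx ✓), payload 011110.
Concatenate: 0011101000011110 = 0x3A1E (16 bits → U+3A1E).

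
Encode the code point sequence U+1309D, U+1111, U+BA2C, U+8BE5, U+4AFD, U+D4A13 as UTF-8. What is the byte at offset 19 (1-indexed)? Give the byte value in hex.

1-indexed offset 19 is 0-indexed offset 18.
U+1309D → 4-byte form F0 93 82 9D at offsets 0–3.
U+1111 → 3-byte form E1 84 91 at offsets 4–6.
U+BA2C → 3-byte form EB A8 AC at offsets 7–9.
U+8BE5 → 3-byte form E8 AF A5 at offsets 10–12.
U+4AFD → 3-byte form E4 AB BD at offsets 13–15.
U+D4A13 → 4-byte form F3 94 A8 93 at offsets 16–19.
Offset 18 falls in char 6's range; it's byte 3 of F3 94 A8 93 = 0xA8.

0xA8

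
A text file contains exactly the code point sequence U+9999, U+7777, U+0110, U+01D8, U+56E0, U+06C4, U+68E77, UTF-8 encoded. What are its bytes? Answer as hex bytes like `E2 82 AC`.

U+9999: 3-byte form → E9 A6 99.
U+7777: 3-byte form → E7 9D B7.
U+0110: 2-byte form → C4 90.
U+01D8: 2-byte form → C7 98.
U+56E0: 3-byte form → E5 9B A0.
U+06C4: 2-byte form → DB 84.
U+68E77: 4-byte form → F1 A8 B9 B7.
Concatenated (19 bytes): E9 A6 99 E7 9D B7 C4 90 C7 98 E5 9B A0 DB 84 F1 A8 B9 B7.

E9 A6 99 E7 9D B7 C4 90 C7 98 E5 9B A0 DB 84 F1 A8 B9 B7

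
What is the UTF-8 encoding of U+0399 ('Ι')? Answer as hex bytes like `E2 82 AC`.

CE 99

U+0399 = 0x399 = 921 decimal. In range U+0080–U+07FF → 2-byte form: 110xxxxx 10xxxxxx.
Binary (11 bits): 01110011001.
Split 5+6: 01110 | 011001.
Byte 1: 11001110 = 0xCE.
Byte 2: 10011001 = 0x99.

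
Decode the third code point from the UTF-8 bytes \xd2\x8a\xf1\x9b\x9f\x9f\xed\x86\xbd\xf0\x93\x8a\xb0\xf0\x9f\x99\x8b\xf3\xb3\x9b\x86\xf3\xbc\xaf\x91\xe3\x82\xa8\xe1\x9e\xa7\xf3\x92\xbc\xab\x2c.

U+D1BD

Offset 0: leading byte 0xD2 = 11010010 → 2-byte char #1 = D2 8A.
Offset 2: leading byte 0xF1 = 11110001 → 4-byte char #2 = F1 9B 9F 9F.
Offset 6: leading byte 0xED = 11101101 → 3-byte char #3 = ED 86 BD.
Leading byte 0xED = 11101101 matches 1110xxxx → 3-byte sequence.
Byte 1: 0xED = 11101101, payload 1101 (4 bits).
Byte 2: 0x86 = 10000110 (10xxxxxx ✓), payload 000110.
Byte 3: 0xBD = 10111101 (10xxxxxx ✓), payload 111101.
Concatenate: 1101000110111101 = 0xD1BD (16 bits → U+D1BD).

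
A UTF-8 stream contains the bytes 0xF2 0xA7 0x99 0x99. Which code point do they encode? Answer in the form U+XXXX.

Leading byte 0xF2 = 11110010 matches 11110xxx → 4-byte sequence.
Byte 1: 0xF2 = 11110010, payload 010 (3 bits).
Byte 2: 0xA7 = 10100111 (10xxxxxx ✓), payload 100111.
Byte 3: 0x99 = 10011001 (10xxxxxx ✓), payload 011001.
Byte 4: 0x99 = 10011001 (10xxxxxx ✓), payload 011001.
Concatenate: 010100111011001011001 = 0xA7659 (21 bits → U+A7659).

U+A7659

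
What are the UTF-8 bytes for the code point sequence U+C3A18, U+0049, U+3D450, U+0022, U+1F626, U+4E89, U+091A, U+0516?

F3 83 A8 98 49 F0 BD 91 90 22 F0 9F 98 A6 E4 BA 89 E0 A4 9A D4 96

U+C3A18: 4-byte form → F3 83 A8 98.
U+0049: 1-byte form → 49.
U+3D450: 4-byte form → F0 BD 91 90.
U+0022: 1-byte form → 22.
U+1F626: 4-byte form → F0 9F 98 A6.
U+4E89: 3-byte form → E4 BA 89.
U+091A: 3-byte form → E0 A4 9A.
U+0516: 2-byte form → D4 96.
Concatenated (22 bytes): F3 83 A8 98 49 F0 BD 91 90 22 F0 9F 98 A6 E4 BA 89 E0 A4 9A D4 96.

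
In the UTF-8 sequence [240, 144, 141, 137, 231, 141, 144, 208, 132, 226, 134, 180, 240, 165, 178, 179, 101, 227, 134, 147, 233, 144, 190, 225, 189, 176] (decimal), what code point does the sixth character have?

U+0065

Offset 0: leading byte 0xF0 = 11110000 → 4-byte char #1 = F0 90 8D 89.
Offset 4: leading byte 0xE7 = 11100111 → 3-byte char #2 = E7 8D 90.
Offset 7: leading byte 0xD0 = 11010000 → 2-byte char #3 = D0 84.
Offset 9: leading byte 0xE2 = 11100010 → 3-byte char #4 = E2 86 B4.
Offset 12: leading byte 0xF0 = 11110000 → 4-byte char #5 = F0 A5 B2 B3.
Offset 16: leading byte 0x65 = 01100101 → 1-byte char #6 = 65.
Leading byte 0x65 = 01100101 matches 0xxxxxxx → 1-byte sequence.
Byte 1: 0x65 = 01100101, payload 1100101 (7 bits).
Concatenate: 1100101 = 0x65 (7 bits → U+0065).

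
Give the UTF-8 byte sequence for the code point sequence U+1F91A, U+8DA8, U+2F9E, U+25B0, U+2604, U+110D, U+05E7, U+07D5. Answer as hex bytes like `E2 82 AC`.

F0 9F A4 9A E8 B6 A8 E2 BE 9E E2 96 B0 E2 98 84 E1 84 8D D7 A7 DF 95

U+1F91A: 4-byte form → F0 9F A4 9A.
U+8DA8: 3-byte form → E8 B6 A8.
U+2F9E: 3-byte form → E2 BE 9E.
U+25B0: 3-byte form → E2 96 B0.
U+2604: 3-byte form → E2 98 84.
U+110D: 3-byte form → E1 84 8D.
U+05E7: 2-byte form → D7 A7.
U+07D5: 2-byte form → DF 95.
Concatenated (23 bytes): F0 9F A4 9A E8 B6 A8 E2 BE 9E E2 96 B0 E2 98 84 E1 84 8D D7 A7 DF 95.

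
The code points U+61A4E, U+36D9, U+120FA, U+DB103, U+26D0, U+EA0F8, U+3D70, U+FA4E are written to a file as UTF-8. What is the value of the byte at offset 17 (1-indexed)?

0x9B

1-indexed offset 17 is 0-indexed offset 16.
U+61A4E → 4-byte form F1 A1 A9 8E at offsets 0–3.
U+36D9 → 3-byte form E3 9B 99 at offsets 4–6.
U+120FA → 4-byte form F0 92 83 BA at offsets 7–10.
U+DB103 → 4-byte form F3 9B 84 83 at offsets 11–14.
U+26D0 → 3-byte form E2 9B 90 at offsets 15–17.
Offset 16 falls in char 5's range; it's byte 2 of E2 9B 90 = 0x9B.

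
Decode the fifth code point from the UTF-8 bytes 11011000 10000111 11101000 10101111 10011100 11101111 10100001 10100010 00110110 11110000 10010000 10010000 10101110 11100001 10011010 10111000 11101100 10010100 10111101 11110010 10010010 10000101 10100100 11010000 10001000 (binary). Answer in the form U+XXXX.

U+1042E

Offset 0: leading byte 0xD8 = 11011000 → 2-byte char #1 = D8 87.
Offset 2: leading byte 0xE8 = 11101000 → 3-byte char #2 = E8 AF 9C.
Offset 5: leading byte 0xEF = 11101111 → 3-byte char #3 = EF A1 A2.
Offset 8: leading byte 0x36 = 00110110 → 1-byte char #4 = 36.
Offset 9: leading byte 0xF0 = 11110000 → 4-byte char #5 = F0 90 90 AE.
Leading byte 0xF0 = 11110000 matches 11110xxx → 4-byte sequence.
Byte 1: 0xF0 = 11110000, payload 000 (3 bits).
Byte 2: 0x90 = 10010000 (10xxxxxx ✓), payload 010000.
Byte 3: 0x90 = 10010000 (10xxxxxx ✓), payload 010000.
Byte 4: 0xAE = 10101110 (10xxxxxx ✓), payload 101110.
Concatenate: 000010000010000101110 = 0x1042E (21 bits → U+1042E).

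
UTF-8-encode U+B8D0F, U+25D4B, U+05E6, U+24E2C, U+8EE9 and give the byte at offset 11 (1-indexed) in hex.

0xF0

1-indexed offset 11 is 0-indexed offset 10.
U+B8D0F → 4-byte form F2 B8 B4 8F at offsets 0–3.
U+25D4B → 4-byte form F0 A5 B5 8B at offsets 4–7.
U+05E6 → 2-byte form D7 A6 at offsets 8–9.
U+24E2C → 4-byte form F0 A4 B8 AC at offsets 10–13.
Offset 10 falls in char 4's range; it's byte 1 of F0 A4 B8 AC = 0xF0.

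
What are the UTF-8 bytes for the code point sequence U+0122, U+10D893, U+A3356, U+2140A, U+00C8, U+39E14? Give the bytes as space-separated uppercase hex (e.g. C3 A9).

U+0122: 2-byte form → C4 A2.
U+10D893: 4-byte form → F4 8D A2 93.
U+A3356: 4-byte form → F2 A3 8D 96.
U+2140A: 4-byte form → F0 A1 90 8A.
U+00C8: 2-byte form → C3 88.
U+39E14: 4-byte form → F0 B9 B8 94.
Concatenated (20 bytes): C4 A2 F4 8D A2 93 F2 A3 8D 96 F0 A1 90 8A C3 88 F0 B9 B8 94.

C4 A2 F4 8D A2 93 F2 A3 8D 96 F0 A1 90 8A C3 88 F0 B9 B8 94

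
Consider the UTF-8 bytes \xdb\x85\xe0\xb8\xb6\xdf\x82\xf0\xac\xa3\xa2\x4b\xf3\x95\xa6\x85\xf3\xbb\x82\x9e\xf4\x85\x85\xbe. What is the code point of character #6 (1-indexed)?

Offset 0: leading byte 0xDB = 11011011 → 2-byte char #1 = DB 85.
Offset 2: leading byte 0xE0 = 11100000 → 3-byte char #2 = E0 B8 B6.
Offset 5: leading byte 0xDF = 11011111 → 2-byte char #3 = DF 82.
Offset 7: leading byte 0xF0 = 11110000 → 4-byte char #4 = F0 AC A3 A2.
Offset 11: leading byte 0x4B = 01001011 → 1-byte char #5 = 4B.
Offset 12: leading byte 0xF3 = 11110011 → 4-byte char #6 = F3 95 A6 85.
Leading byte 0xF3 = 11110011 matches 11110xxx → 4-byte sequence.
Byte 1: 0xF3 = 11110011, payload 011 (3 bits).
Byte 2: 0x95 = 10010101 (10xxxxxx ✓), payload 010101.
Byte 3: 0xA6 = 10100110 (10xxxxxx ✓), payload 100110.
Byte 4: 0x85 = 10000101 (10xxxxxx ✓), payload 000101.
Concatenate: 011010101100110000101 = 0xD5985 (21 bits → U+D5985).

U+D5985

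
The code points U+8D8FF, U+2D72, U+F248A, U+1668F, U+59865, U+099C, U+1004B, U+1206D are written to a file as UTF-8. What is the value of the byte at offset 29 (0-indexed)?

0xAD

U+8D8FF → 4-byte form F2 8D A3 BF at offsets 0–3.
U+2D72 → 3-byte form E2 B5 B2 at offsets 4–6.
U+F248A → 4-byte form F3 B2 92 8A at offsets 7–10.
U+1668F → 4-byte form F0 96 9A 8F at offsets 11–14.
U+59865 → 4-byte form F1 99 A1 A5 at offsets 15–18.
U+099C → 3-byte form E0 A6 9C at offsets 19–21.
U+1004B → 4-byte form F0 90 81 8B at offsets 22–25.
U+1206D → 4-byte form F0 92 81 AD at offsets 26–29.
Offset 29 falls in char 8's range; it's byte 4 of F0 92 81 AD = 0xAD.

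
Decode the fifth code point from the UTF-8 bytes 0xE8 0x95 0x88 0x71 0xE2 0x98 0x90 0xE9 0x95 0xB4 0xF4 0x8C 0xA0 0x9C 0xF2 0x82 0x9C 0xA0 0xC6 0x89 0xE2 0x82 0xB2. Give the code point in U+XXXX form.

Offset 0: leading byte 0xE8 = 11101000 → 3-byte char #1 = E8 95 88.
Offset 3: leading byte 0x71 = 01110001 → 1-byte char #2 = 71.
Offset 4: leading byte 0xE2 = 11100010 → 3-byte char #3 = E2 98 90.
Offset 7: leading byte 0xE9 = 11101001 → 3-byte char #4 = E9 95 B4.
Offset 10: leading byte 0xF4 = 11110100 → 4-byte char #5 = F4 8C A0 9C.
Leading byte 0xF4 = 11110100 matches 11110xxx → 4-byte sequence.
Byte 1: 0xF4 = 11110100, payload 100 (3 bits).
Byte 2: 0x8C = 10001100 (10xxxxxx ✓), payload 001100.
Byte 3: 0xA0 = 10100000 (10xxxxxx ✓), payload 100000.
Byte 4: 0x9C = 10011100 (10xxxxxx ✓), payload 011100.
Concatenate: 100001100100000011100 = 0x10C81C (21 bits → U+10C81C).

U+10C81C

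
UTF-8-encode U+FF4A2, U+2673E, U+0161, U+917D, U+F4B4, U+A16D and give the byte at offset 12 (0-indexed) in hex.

0xBD

U+FF4A2 → 4-byte form F3 BF 92 A2 at offsets 0–3.
U+2673E → 4-byte form F0 A6 9C BE at offsets 4–7.
U+0161 → 2-byte form C5 A1 at offsets 8–9.
U+917D → 3-byte form E9 85 BD at offsets 10–12.
Offset 12 falls in char 4's range; it's byte 3 of E9 85 BD = 0xBD.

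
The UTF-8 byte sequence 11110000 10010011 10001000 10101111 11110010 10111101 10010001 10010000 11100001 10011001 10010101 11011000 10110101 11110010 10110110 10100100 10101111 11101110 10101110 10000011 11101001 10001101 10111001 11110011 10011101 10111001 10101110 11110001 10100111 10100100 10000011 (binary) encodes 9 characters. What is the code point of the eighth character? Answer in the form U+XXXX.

U+DDE6E

Offset 0: leading byte 0xF0 = 11110000 → 4-byte char #1 = F0 93 88 AF.
Offset 4: leading byte 0xF2 = 11110010 → 4-byte char #2 = F2 BD 91 90.
Offset 8: leading byte 0xE1 = 11100001 → 3-byte char #3 = E1 99 95.
Offset 11: leading byte 0xD8 = 11011000 → 2-byte char #4 = D8 B5.
Offset 13: leading byte 0xF2 = 11110010 → 4-byte char #5 = F2 B6 A4 AF.
Offset 17: leading byte 0xEE = 11101110 → 3-byte char #6 = EE AE 83.
Offset 20: leading byte 0xE9 = 11101001 → 3-byte char #7 = E9 8D B9.
Offset 23: leading byte 0xF3 = 11110011 → 4-byte char #8 = F3 9D B9 AE.
Leading byte 0xF3 = 11110011 matches 11110xxx → 4-byte sequence.
Byte 1: 0xF3 = 11110011, payload 011 (3 bits).
Byte 2: 0x9D = 10011101 (10xxxxxx ✓), payload 011101.
Byte 3: 0xB9 = 10111001 (10xxxxxx ✓), payload 111001.
Byte 4: 0xAE = 10101110 (10xxxxxx ✓), payload 101110.
Concatenate: 011011101111001101110 = 0xDDE6E (21 bits → U+DDE6E).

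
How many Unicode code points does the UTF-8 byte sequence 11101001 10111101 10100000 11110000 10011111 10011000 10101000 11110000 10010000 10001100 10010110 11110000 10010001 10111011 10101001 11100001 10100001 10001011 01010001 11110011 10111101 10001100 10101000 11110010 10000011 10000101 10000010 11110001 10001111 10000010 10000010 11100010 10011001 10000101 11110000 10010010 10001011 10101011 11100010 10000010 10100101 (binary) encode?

Byte at offset 0: 0xE9 = 11101001 → 3-byte char (#1). Advance 3.
Byte at offset 3: 0xF0 = 11110000 → 4-byte char (#2). Advance 4.
Byte at offset 7: 0xF0 = 11110000 → 4-byte char (#3). Advance 4.
Byte at offset 11: 0xF0 = 11110000 → 4-byte char (#4). Advance 4.
Byte at offset 15: 0xE1 = 11100001 → 3-byte char (#5). Advance 3.
Byte at offset 18: 0x51 = 01010001 → 1-byte char (#6). Advance 1.
Byte at offset 19: 0xF3 = 11110011 → 4-byte char (#7). Advance 4.
Byte at offset 23: 0xF2 = 11110010 → 4-byte char (#8). Advance 4.
Byte at offset 27: 0xF1 = 11110001 → 4-byte char (#9). Advance 4.
Byte at offset 31: 0xE2 = 11100010 → 3-byte char (#10). Advance 3.
Byte at offset 34: 0xF0 = 11110000 → 4-byte char (#11). Advance 4.
Byte at offset 38: 0xE2 = 11100010 → 3-byte char (#12). Advance 3.
Reached end at offset 41 after 12 code points.

12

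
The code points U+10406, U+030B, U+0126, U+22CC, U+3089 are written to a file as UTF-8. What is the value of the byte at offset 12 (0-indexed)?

0x82

U+10406 → 4-byte form F0 90 90 86 at offsets 0–3.
U+030B → 2-byte form CC 8B at offsets 4–5.
U+0126 → 2-byte form C4 A6 at offsets 6–7.
U+22CC → 3-byte form E2 8B 8C at offsets 8–10.
U+3089 → 3-byte form E3 82 89 at offsets 11–13.
Offset 12 falls in char 5's range; it's byte 2 of E3 82 89 = 0x82.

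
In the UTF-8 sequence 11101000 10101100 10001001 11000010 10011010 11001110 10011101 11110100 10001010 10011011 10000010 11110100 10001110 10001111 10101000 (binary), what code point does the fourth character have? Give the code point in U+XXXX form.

U+10A6C2

Offset 0: leading byte 0xE8 = 11101000 → 3-byte char #1 = E8 AC 89.
Offset 3: leading byte 0xC2 = 11000010 → 2-byte char #2 = C2 9A.
Offset 5: leading byte 0xCE = 11001110 → 2-byte char #3 = CE 9D.
Offset 7: leading byte 0xF4 = 11110100 → 4-byte char #4 = F4 8A 9B 82.
Leading byte 0xF4 = 11110100 matches 11110xxx → 4-byte sequence.
Byte 1: 0xF4 = 11110100, payload 100 (3 bits).
Byte 2: 0x8A = 10001010 (10xxxxxx ✓), payload 001010.
Byte 3: 0x9B = 10011011 (10xxxxxx ✓), payload 011011.
Byte 4: 0x82 = 10000010 (10xxxxxx ✓), payload 000010.
Concatenate: 100001010011011000010 = 0x10A6C2 (21 bits → U+10A6C2).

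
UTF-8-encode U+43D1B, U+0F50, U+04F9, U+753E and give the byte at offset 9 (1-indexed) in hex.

1-indexed offset 9 is 0-indexed offset 8.
U+43D1B → 4-byte form F1 83 B4 9B at offsets 0–3.
U+0F50 → 3-byte form E0 BD 90 at offsets 4–6.
U+04F9 → 2-byte form D3 B9 at offsets 7–8.
Offset 8 falls in char 3's range; it's byte 2 of D3 B9 = 0xB9.

0xB9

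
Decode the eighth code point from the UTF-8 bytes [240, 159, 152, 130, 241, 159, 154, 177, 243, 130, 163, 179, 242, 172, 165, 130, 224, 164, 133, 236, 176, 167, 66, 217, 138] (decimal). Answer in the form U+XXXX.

U+064A

Offset 0: leading byte 0xF0 = 11110000 → 4-byte char #1 = F0 9F 98 82.
Offset 4: leading byte 0xF1 = 11110001 → 4-byte char #2 = F1 9F 9A B1.
Offset 8: leading byte 0xF3 = 11110011 → 4-byte char #3 = F3 82 A3 B3.
Offset 12: leading byte 0xF2 = 11110010 → 4-byte char #4 = F2 AC A5 82.
Offset 16: leading byte 0xE0 = 11100000 → 3-byte char #5 = E0 A4 85.
Offset 19: leading byte 0xEC = 11101100 → 3-byte char #6 = EC B0 A7.
Offset 22: leading byte 0x42 = 01000010 → 1-byte char #7 = 42.
Offset 23: leading byte 0xD9 = 11011001 → 2-byte char #8 = D9 8A.
Leading byte 0xD9 = 11011001 matches 110xxxxx → 2-byte sequence.
Byte 1: 0xD9 = 11011001, payload 11001 (5 bits).
Byte 2: 0x8A = 10001010 (10xxxxxx ✓), payload 001010.
Concatenate: 11001001010 = 0x64A (11 bits → U+064A).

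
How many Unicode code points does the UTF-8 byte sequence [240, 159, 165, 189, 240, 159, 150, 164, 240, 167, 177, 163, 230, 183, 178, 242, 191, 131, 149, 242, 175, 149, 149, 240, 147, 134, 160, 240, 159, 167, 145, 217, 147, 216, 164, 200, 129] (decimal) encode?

Byte at offset 0: 0xF0 = 11110000 → 4-byte char (#1). Advance 4.
Byte at offset 4: 0xF0 = 11110000 → 4-byte char (#2). Advance 4.
Byte at offset 8: 0xF0 = 11110000 → 4-byte char (#3). Advance 4.
Byte at offset 12: 0xE6 = 11100110 → 3-byte char (#4). Advance 3.
Byte at offset 15: 0xF2 = 11110010 → 4-byte char (#5). Advance 4.
Byte at offset 19: 0xF2 = 11110010 → 4-byte char (#6). Advance 4.
Byte at offset 23: 0xF0 = 11110000 → 4-byte char (#7). Advance 4.
Byte at offset 27: 0xF0 = 11110000 → 4-byte char (#8). Advance 4.
Byte at offset 31: 0xD9 = 11011001 → 2-byte char (#9). Advance 2.
Byte at offset 33: 0xD8 = 11011000 → 2-byte char (#10). Advance 2.
Byte at offset 35: 0xC8 = 11001000 → 2-byte char (#11). Advance 2.
Reached end at offset 37 after 11 code points.

11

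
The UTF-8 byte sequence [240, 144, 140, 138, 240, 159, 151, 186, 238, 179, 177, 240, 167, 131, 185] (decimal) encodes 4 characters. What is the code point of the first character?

U+1030A

Offset 0: leading byte 0xF0 = 11110000 → 4-byte char #1 = F0 90 8C 8A.
Leading byte 0xF0 = 11110000 matches 11110xxx → 4-byte sequence.
Byte 1: 0xF0 = 11110000, payload 000 (3 bits).
Byte 2: 0x90 = 10010000 (10xxxxxx ✓), payload 010000.
Byte 3: 0x8C = 10001100 (10xxxxxx ✓), payload 001100.
Byte 4: 0x8A = 10001010 (10xxxxxx ✓), payload 001010.
Concatenate: 000010000001100001010 = 0x1030A (21 bits → U+1030A).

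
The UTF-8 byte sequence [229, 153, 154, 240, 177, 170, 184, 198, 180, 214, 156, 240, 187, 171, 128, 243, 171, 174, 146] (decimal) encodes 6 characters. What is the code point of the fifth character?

Offset 0: leading byte 0xE5 = 11100101 → 3-byte char #1 = E5 99 9A.
Offset 3: leading byte 0xF0 = 11110000 → 4-byte char #2 = F0 B1 AA B8.
Offset 7: leading byte 0xC6 = 11000110 → 2-byte char #3 = C6 B4.
Offset 9: leading byte 0xD6 = 11010110 → 2-byte char #4 = D6 9C.
Offset 11: leading byte 0xF0 = 11110000 → 4-byte char #5 = F0 BB AB 80.
Leading byte 0xF0 = 11110000 matches 11110xxx → 4-byte sequence.
Byte 1: 0xF0 = 11110000, payload 000 (3 bits).
Byte 2: 0xBB = 10111011 (10xxxxxx ✓), payload 111011.
Byte 3: 0xAB = 10101011 (10xxxxxx ✓), payload 101011.
Byte 4: 0x80 = 10000000 (10xxxxxx ✓), payload 000000.
Concatenate: 000111011101011000000 = 0x3BAC0 (21 bits → U+3BAC0).

U+3BAC0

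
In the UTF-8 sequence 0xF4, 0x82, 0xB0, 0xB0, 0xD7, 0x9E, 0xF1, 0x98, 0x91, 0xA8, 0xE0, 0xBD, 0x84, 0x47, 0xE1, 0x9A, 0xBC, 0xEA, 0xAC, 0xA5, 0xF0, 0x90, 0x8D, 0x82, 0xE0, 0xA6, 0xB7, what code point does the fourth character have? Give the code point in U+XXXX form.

U+0F44

Offset 0: leading byte 0xF4 = 11110100 → 4-byte char #1 = F4 82 B0 B0.
Offset 4: leading byte 0xD7 = 11010111 → 2-byte char #2 = D7 9E.
Offset 6: leading byte 0xF1 = 11110001 → 4-byte char #3 = F1 98 91 A8.
Offset 10: leading byte 0xE0 = 11100000 → 3-byte char #4 = E0 BD 84.
Leading byte 0xE0 = 11100000 matches 1110xxxx → 3-byte sequence.
Byte 1: 0xE0 = 11100000, payload 0000 (4 bits).
Byte 2: 0xBD = 10111101 (10xxxxxx ✓), payload 111101.
Byte 3: 0x84 = 10000100 (10xxxxxx ✓), payload 000100.
Concatenate: 0000111101000100 = 0xF44 (16 bits → U+0F44).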